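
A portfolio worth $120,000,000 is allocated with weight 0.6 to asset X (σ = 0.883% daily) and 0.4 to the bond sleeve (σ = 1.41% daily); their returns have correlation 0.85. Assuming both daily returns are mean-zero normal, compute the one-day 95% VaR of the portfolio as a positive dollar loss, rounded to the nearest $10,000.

$2,080,000

σ_p² = 0.6²·0.883² + 0.4²·1.41² + 2·0.85·0.6·0.4·0.883·1.41 = 1.1068 (%²).
σ_p = √1.1068 = 1.052%.
At 95%, z = 1.645.
VaR = 1.645 × 1.052% = 1.731%; on $120,000,000 that is $2,077,200.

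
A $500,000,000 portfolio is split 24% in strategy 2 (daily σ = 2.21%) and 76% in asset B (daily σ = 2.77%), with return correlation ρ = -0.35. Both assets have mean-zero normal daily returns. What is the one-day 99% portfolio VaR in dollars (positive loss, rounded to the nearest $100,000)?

σ_p² = 0.24²·2.21² + 0.76²·2.77² + 2·-0.35·0.24·0.76·2.21·2.77 = 3.9316 (%²).
σ_p = √3.9316 = 1.983%.
At 99%, z = 2.326.
VaR = 2.326 × 1.983% = 4.612%; on $500,000,000 that is $23,060,000.

$23,100,000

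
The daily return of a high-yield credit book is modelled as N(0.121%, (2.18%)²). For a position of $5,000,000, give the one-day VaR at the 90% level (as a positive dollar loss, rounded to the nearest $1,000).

$134,000

At 90% one-sided, z = 1.282.
VaR = −μ + z·σ = −(0.121%) + 1.282 × 2.18% = 2.674%.
On $5,000,000: 0.02674 × $5,000,000 = $133,700.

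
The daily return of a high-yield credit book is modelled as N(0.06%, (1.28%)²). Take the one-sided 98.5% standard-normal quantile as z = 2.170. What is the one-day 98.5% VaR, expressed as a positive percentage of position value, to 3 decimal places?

2.718%

VaR = −μ + z·σ = −(0.06%) + 2.170 × 1.28% = 2.718%.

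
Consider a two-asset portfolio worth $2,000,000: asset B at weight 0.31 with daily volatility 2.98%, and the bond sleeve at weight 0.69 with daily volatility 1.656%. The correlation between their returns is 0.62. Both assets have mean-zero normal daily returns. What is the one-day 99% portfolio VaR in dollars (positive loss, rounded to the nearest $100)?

$86,600

σ_p² = 0.31²·2.98² + 0.69²·1.656² + 2·0.62·0.31·0.69·2.98·1.656 = 3.4679 (%²).
σ_p = √3.4679 = 1.862%.
At 99%, z = 2.326.
VaR = 2.326 × 1.862% = 4.331%; on $2,000,000 that is $86,620.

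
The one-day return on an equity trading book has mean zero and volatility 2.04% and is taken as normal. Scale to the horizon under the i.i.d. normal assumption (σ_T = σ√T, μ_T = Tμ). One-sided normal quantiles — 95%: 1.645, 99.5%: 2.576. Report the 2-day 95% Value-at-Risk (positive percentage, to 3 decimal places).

σ_{2d} = 2.04% × √2 = 2.885%.
VaR = 1.645 × 2.885% = 4.746%.

4.746%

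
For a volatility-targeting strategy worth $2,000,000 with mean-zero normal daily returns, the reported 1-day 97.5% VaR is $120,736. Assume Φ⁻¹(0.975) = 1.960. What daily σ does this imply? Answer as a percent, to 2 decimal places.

3.08%

VaR as a fraction: $120,736 / $2,000,000 = 6.037%.
σ = VaR / z = 6.037% / 1.960 = 3.080%.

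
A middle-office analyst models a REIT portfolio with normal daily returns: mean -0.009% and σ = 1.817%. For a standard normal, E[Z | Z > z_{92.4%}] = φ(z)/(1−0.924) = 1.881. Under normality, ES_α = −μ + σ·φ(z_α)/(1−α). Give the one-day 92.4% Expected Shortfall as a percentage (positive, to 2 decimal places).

ES = −(-0.009%) + 1.817% × 1.881 = 3.427%.

3.43%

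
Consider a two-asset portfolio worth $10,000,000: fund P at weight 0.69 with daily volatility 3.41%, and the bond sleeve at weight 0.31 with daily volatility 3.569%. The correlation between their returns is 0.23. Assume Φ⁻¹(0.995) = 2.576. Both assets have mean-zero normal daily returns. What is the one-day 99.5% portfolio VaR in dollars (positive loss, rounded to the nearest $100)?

σ_p² = 0.69²·3.41² + 0.31²·3.569² + 2·0.23·0.69·0.31·3.41·3.569 = 7.9577 (%²).
σ_p = √7.9577 = 2.821%.
VaR = 2.576 × 2.821% = 7.267%; on $10,000,000 that is $726,700.

$726,700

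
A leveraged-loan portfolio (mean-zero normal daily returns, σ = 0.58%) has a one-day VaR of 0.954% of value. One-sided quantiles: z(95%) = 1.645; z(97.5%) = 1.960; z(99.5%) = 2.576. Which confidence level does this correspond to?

Implied z = VaR/σ = 0.954 / 0.58 = 1.645.
This matches z(95%) = 1.645.

95%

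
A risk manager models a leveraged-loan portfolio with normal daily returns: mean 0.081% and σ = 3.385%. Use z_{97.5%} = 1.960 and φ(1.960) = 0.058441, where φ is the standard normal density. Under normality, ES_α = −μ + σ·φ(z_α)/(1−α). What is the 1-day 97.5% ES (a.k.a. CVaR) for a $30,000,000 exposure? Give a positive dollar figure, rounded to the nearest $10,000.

Tail multiplier: φ(z)/(1−α) = 0.058441 / 0.025 = 2.338.
ES = −(0.081%) + 3.385% × 2.338 = 7.833%.
On $30,000,000: 0.07833 × $30,000,000 = $2,349,900.

$2,350,000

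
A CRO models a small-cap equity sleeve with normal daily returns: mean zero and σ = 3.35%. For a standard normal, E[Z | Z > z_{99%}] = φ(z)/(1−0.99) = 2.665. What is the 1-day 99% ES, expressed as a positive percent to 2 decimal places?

8.93%

ES = 3.35% × 2.665 = 8.928%.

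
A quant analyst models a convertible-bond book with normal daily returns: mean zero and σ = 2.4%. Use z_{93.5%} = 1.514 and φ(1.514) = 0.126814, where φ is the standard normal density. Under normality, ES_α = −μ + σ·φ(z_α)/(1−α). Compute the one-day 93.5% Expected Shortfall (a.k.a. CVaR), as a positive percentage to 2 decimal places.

4.68%

Tail multiplier: φ(z)/(1−α) = 0.126814 / 0.065 = 1.951.
ES = 2.4% × 1.951 = 4.682%.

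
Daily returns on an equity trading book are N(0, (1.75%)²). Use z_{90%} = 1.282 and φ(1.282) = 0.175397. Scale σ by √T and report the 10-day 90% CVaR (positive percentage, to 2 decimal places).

σ_{10d} = 1.75% × √10 = 5.534%.
ES multiplier = φ(z)/(1−α) = 0.175397/0.1 = 1.754.
ES = 5.534% × 1.754 = 9.707%.

9.71%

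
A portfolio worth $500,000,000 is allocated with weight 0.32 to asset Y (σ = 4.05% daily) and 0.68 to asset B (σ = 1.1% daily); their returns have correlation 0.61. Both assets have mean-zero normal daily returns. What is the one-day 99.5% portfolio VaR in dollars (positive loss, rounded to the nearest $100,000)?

$23,800,000

σ_p² = 0.32²·4.05² + 0.68²·1.1² + 2·0.61·0.32·0.68·4.05·1.1 = 3.4218 (%²).
σ_p = √3.4218 = 1.850%.
At 99.5%, z = 2.576.
VaR = 2.576 × 1.850% = 4.766%; on $500,000,000 that is $23,830,000.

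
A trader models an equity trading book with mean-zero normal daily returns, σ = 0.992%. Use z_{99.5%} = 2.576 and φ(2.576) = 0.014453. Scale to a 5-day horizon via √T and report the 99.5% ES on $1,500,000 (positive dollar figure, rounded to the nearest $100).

σ_{5d} = 0.992% × √5 = 2.218%.
ES multiplier = φ(z)/(1−α) = 0.014453/0.005 = 2.891.
ES = 2.218% × 2.891 = 6.412%; on $1,500,000: $96,180.

$96,200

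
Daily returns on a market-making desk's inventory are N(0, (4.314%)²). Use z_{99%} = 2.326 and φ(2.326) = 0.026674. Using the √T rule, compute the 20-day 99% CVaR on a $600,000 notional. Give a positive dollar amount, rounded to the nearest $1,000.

σ_{20d} = 4.314% × √20 = 19.293%.
ES multiplier = φ(z)/(1−α) = 0.026674/0.01 = 2.667.
ES = 19.293% × 2.667 = 51.454%; on $600,000: $308,724.

$309,000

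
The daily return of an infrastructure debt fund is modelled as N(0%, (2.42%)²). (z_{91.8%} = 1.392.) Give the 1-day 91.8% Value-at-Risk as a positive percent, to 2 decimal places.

3.37%

VaR = z·σ = 1.392 × 2.42% = 3.369%.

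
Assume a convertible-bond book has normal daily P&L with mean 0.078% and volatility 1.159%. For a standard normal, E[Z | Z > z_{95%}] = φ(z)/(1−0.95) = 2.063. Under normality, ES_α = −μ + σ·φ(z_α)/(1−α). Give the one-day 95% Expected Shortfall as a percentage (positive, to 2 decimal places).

2.31%

ES = −(0.078%) + 1.159% × 2.063 = 2.313%.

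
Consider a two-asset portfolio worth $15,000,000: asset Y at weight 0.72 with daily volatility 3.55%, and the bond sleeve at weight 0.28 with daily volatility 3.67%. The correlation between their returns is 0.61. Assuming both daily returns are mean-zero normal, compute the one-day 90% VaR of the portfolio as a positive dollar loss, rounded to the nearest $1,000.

σ_p² = 0.72²·3.55² + 0.28²·3.67² + 2·0.61·0.72·0.28·3.55·3.67 = 10.7935 (%²).
σ_p = √10.7935 = 3.285%.
At 90%, z = 1.282.
VaR = 1.282 × 3.285% = 4.211%; on $15,000,000 that is $631,650.

$632,000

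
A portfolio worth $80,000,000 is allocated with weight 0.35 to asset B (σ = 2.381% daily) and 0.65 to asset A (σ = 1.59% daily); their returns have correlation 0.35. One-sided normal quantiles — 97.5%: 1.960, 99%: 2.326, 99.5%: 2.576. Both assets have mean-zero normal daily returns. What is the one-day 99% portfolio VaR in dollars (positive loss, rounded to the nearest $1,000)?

σ_p² = 0.35²·2.381² + 0.65²·1.59² + 2·0.35·0.35·0.65·2.381·1.59 = 2.3655 (%²).
σ_p = √2.3655 = 1.538%.
VaR = 2.326 × 1.538% = 3.577%; on $80,000,000 that is $2,861,600.

$2,862,000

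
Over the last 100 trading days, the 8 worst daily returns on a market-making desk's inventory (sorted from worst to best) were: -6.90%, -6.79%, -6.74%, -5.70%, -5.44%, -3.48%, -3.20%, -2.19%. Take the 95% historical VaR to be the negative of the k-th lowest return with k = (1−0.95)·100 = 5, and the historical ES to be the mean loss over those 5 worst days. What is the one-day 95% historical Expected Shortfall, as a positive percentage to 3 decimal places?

6.314%

The 5 worst returns sum to -31.57%.
ES = −(-31.57%) / 5 = 6.314%.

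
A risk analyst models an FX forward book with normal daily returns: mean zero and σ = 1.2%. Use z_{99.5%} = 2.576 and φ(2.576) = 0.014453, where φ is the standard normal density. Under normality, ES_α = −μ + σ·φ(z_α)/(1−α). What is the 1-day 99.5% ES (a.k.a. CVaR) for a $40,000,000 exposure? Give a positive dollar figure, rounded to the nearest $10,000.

Tail multiplier: φ(z)/(1−α) = 0.014453 / 0.005 = 2.891.
ES = 1.2% × 2.891 = 3.469%.
On $40,000,000: 0.03469 × $40,000,000 = $1,387,600.

$1,390,000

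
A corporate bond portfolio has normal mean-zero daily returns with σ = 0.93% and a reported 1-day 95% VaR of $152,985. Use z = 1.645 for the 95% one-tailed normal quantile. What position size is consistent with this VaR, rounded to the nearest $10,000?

VaR as a fraction of value: z·σ = 1.645 × 0.93% = 1.52985%.
Position = $152,985 / 0.0152985 = $10,000,000.

$10,000,000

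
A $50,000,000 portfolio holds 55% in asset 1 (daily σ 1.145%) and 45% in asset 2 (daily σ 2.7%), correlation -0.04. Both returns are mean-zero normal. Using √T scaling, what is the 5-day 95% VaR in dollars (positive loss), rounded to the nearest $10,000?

σ_p = √(0.55²·1.145² + 0.45²·2.7² + 2·-0.04·0.55·0.45·1.145·2.7) = 1.346%.
σ_{5d} = 1.346% × √5 = 3.010%.
z(95%) = 1.645.
VaR = 1.645 × 3.010% = 4.951%; on $50,000,000 that is $2,475,500.

$2,480,000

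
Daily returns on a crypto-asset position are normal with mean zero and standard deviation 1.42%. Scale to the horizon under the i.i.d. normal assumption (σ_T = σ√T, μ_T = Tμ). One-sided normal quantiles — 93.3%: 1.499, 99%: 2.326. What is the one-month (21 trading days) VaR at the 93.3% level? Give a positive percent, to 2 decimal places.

σ_{21d} = 1.42% × √21 = 6.507%.
VaR = 1.499 × 6.507% = 9.754%.

9.75%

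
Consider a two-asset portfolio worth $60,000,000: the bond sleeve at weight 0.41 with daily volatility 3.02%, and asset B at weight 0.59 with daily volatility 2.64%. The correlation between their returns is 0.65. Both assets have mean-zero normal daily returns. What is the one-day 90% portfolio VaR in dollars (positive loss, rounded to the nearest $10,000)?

$1,960,000

σ_p² = 0.41²·3.02² + 0.59²·2.64² + 2·0.65·0.41·0.59·3.02·2.64 = 6.4665 (%²).
σ_p = √6.4665 = 2.543%.
At 90%, z = 1.282.
VaR = 1.282 × 2.543% = 3.260%; on $60,000,000 that is $1,956,000.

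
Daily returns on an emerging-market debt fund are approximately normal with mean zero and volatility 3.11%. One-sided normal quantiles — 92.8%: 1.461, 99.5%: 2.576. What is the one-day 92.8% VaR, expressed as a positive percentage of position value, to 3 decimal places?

4.544%

VaR = z·σ = 1.461 × 3.11% = 4.544%.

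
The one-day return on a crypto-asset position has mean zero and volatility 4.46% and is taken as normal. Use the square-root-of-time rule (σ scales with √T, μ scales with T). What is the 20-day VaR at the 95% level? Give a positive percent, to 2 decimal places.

32.81%

At 95%, z = 1.645.
σ_{20d} = 4.46% × √20 = 19.946%.
VaR = 1.645 × 19.946% = 32.811%.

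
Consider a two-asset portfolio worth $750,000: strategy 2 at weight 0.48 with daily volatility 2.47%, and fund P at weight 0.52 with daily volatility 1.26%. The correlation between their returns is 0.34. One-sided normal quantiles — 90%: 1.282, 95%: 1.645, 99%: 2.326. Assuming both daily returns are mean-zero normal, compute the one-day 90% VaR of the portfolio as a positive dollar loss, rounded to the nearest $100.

σ_p² = 0.48²·2.47² + 0.52²·1.26² + 2·0.34·0.48·0.52·2.47·1.26 = 2.3632 (%²).
σ_p = √2.3632 = 1.537%.
VaR = 1.282 × 1.537% = 1.970%; on $750,000 that is $14,775.

$14,800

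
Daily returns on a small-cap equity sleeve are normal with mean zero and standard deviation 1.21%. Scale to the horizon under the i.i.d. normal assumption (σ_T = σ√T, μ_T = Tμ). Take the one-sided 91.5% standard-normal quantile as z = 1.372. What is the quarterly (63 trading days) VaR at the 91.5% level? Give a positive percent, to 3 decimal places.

13.177%

σ_{63d} = 1.21% × √63 = 9.604%.
VaR = 1.372 × 9.604% = 13.177%.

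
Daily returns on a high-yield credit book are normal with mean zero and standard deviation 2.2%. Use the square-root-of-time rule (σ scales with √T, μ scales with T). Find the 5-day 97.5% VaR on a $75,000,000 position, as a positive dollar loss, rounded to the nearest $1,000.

$7,231,000

At 97.5%, z = 1.960.
σ_{5d} = 2.2% × √5 = 4.919%.
VaR = 1.960 × 4.919% = 9.641%.
On $75,000,000: 0.09641 × $75,000,000 = $7,230,750.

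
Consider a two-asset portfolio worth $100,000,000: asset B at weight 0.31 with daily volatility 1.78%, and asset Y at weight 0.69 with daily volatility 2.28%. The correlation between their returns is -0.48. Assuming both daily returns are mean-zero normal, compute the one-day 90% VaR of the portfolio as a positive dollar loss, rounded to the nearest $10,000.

$1,790,000

σ_p² = 0.31²·1.78² + 0.69²·2.28² + 2·-0.48·0.31·0.69·1.78·2.28 = 1.9461 (%²).
σ_p = √1.9461 = 1.395%.
At 90%, z = 1.282.
VaR = 1.282 × 1.395% = 1.788%; on $100,000,000 that is $1,788,000.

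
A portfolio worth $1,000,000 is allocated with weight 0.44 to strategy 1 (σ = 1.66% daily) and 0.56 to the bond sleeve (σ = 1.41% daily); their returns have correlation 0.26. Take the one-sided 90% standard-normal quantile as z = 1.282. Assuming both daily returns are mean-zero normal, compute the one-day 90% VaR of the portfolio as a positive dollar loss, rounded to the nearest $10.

$15,470

σ_p² = 0.44²·1.66² + 0.56²·1.41² + 2·0.26·0.44·0.56·1.66·1.41 = 1.4568 (%²).
σ_p = √1.4568 = 1.207%.
VaR = 1.282 × 1.207% = 1.547%; on $1,000,000 that is $15,470.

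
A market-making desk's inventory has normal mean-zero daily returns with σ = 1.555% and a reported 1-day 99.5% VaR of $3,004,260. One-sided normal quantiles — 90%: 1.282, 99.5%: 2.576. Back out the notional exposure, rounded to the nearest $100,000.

$75,000,000

VaR as a fraction of value: z·σ = 2.576 × 1.555% = 4.00568%.
Position = $3,004,260 / 0.0400568 = $75,000,000.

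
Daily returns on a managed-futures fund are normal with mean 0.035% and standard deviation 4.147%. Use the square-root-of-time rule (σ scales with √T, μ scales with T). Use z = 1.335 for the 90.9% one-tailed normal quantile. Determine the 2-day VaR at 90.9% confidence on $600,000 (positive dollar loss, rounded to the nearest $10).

$46,560

σ_{2d} = 4.147% × √2 = 5.865%; μ_{2d} = 2 × 0.035% = 0.070%.
VaR = −(0.070%) + 1.335 × 5.865% = 7.760%.
On $600,000: 0.07760 × $600,000 = $46,560.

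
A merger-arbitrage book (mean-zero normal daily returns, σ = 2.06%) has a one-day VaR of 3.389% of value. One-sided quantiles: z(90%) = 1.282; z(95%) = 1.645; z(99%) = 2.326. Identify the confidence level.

Implied z = VaR/σ = 3.389 / 2.06 = 1.645.
This matches z(95%) = 1.645.

95%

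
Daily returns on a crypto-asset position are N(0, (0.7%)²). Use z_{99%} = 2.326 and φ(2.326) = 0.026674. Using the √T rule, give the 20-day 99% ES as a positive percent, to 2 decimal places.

σ_{20d} = 0.7% × √20 = 3.130%.
ES multiplier = φ(z)/(1−α) = 0.026674/0.01 = 2.667.
ES = 3.130% × 2.667 = 8.348%.

8.35%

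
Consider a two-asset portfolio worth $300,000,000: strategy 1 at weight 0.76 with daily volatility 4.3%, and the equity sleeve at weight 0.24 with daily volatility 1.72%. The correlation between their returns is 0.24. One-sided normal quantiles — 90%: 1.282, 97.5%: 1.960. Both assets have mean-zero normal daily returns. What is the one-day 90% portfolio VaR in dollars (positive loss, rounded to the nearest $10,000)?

$13,040,000

σ_p² = 0.76²·4.3² + 0.24²·1.72² + 2·0.24·0.76·0.24·4.3·1.72 = 11.4978 (%²).
σ_p = √11.4978 = 3.391%.
VaR = 1.282 × 3.391% = 4.347%; on $300,000,000 that is $13,041,000.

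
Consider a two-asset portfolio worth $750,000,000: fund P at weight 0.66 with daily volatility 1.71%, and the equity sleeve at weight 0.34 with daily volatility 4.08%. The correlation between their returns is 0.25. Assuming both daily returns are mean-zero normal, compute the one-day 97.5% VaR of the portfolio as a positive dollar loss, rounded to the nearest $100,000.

σ_p² = 0.66²·1.71² + 0.34²·4.08² + 2·0.25·0.66·0.34·1.71·4.08 = 3.9809 (%²).
σ_p = √3.9809 = 1.995%.
At 97.5%, z = 1.960.
VaR = 1.960 × 1.995% = 3.910%; on $750,000,000 that is $29,325,000.

$29,300,000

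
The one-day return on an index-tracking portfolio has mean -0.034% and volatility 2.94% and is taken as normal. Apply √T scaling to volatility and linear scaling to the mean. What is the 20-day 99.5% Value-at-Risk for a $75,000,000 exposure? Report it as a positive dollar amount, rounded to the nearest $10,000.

At 99.5%, z = 2.576.
σ_{20d} = 2.94% × √20 = 13.148%; μ_{20d} = 20 × -0.034% = -0.680%.
VaR = −(-0.680%) + 2.576 × 13.148% = 34.549%.
On $75,000,000: 0.34549 × $75,000,000 = $25,911,750.

$25,910,000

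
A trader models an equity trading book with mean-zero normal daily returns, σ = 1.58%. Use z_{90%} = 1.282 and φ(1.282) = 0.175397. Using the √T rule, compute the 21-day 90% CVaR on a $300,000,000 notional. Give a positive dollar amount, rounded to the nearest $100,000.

$38,100,000

σ_{21d} = 1.58% × √21 = 7.240%.
ES multiplier = φ(z)/(1−α) = 0.175397/0.1 = 1.754.
ES = 7.240% × 1.754 = 12.699%; on $300,000,000: $38,097,000.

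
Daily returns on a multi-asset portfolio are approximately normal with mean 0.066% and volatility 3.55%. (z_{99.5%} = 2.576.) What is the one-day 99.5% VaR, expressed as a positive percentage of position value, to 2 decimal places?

VaR = −μ + z·σ = −(0.066%) + 2.576 × 3.55% = 9.079%.

9.08%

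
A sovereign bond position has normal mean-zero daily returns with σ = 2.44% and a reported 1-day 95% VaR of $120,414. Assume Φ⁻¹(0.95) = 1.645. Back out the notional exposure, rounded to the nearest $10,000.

VaR as a fraction of value: z·σ = 1.645 × 2.44% = 4.0138%.
Position = $120,414 / 0.040138 = $3,000,000.

$3,000,000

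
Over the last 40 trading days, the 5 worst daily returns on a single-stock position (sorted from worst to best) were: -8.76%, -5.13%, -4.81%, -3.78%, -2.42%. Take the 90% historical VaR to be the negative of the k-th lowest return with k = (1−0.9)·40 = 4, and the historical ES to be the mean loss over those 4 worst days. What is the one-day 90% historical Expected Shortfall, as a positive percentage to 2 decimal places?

5.62%

The 4 worst returns sum to -22.48%.
ES = −(-22.48%) / 4 = 5.62%.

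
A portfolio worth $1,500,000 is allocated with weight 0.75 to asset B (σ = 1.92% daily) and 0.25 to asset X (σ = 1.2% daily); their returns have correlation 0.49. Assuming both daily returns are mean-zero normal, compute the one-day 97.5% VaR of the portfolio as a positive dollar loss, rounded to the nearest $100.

$47,300

σ_p² = 0.75²·1.92² + 0.25²·1.2² + 2·0.49·0.75·0.25·1.92·1.2 = 2.5870 (%²).
σ_p = √2.5870 = 1.608%.
At 97.5%, z = 1.960.
VaR = 1.960 × 1.608% = 3.152%; on $1,500,000 that is $47,280.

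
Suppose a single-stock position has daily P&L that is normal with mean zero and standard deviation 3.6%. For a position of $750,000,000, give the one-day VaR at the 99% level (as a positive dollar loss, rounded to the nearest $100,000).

$62,800,000

At 99% one-sided, z = 2.326.
VaR = z·σ = 2.326 × 3.6% = 8.374%.
On $750,000,000: 0.08374 × $750,000,000 = $62,805,000.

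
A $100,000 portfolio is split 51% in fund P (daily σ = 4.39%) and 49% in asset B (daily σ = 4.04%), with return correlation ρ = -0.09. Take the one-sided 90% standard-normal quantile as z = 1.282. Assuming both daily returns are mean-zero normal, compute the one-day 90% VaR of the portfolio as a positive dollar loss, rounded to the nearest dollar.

σ_p² = 0.51²·4.39² + 0.49²·4.04² + 2·-0.09·0.51·0.49·4.39·4.04 = 8.1337 (%²).
σ_p = √8.1337 = 2.852%.
VaR = 1.282 × 2.852% = 3.656%; on $100,000 that is $3,656.

$3,656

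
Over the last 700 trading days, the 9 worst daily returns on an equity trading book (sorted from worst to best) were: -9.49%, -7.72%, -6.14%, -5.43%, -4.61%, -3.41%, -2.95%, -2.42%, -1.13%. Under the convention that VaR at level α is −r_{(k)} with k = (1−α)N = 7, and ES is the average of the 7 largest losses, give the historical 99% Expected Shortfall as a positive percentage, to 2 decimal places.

5.68%

The 7 worst returns sum to -39.75%.
ES = −(-39.75%) / 7 = 5.6785…% ≈ 5.68%.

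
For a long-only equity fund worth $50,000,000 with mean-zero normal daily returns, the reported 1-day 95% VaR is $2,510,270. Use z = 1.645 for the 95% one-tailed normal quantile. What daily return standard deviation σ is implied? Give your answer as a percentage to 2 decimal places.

3.05%

VaR as a fraction: $2,510,270 / $50,000,000 = 5.021%.
σ = VaR / z = 5.021% / 1.645 = 3.052%.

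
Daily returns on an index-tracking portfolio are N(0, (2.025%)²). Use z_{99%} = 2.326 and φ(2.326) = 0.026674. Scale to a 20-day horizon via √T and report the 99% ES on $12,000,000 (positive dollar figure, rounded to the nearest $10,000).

$2,900,000

σ_{20d} = 2.025% × √20 = 9.056%.
ES multiplier = φ(z)/(1−α) = 0.026674/0.01 = 2.667.
ES = 9.056% × 2.667 = 24.152%; on $12,000,000: $2,898,240.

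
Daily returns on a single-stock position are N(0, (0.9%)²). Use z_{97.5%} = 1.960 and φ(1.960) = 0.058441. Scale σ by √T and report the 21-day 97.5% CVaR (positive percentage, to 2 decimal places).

σ_{21d} = 0.9% × √21 = 4.124%.
ES multiplier = φ(z)/(1−α) = 0.058441/0.025 = 2.338.
ES = 4.124% × 2.338 = 9.642%.

9.64%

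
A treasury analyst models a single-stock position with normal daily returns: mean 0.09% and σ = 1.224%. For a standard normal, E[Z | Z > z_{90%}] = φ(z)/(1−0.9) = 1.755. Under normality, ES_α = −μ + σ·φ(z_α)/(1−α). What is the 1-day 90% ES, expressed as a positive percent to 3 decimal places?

ES = −(0.09%) + 1.224% × 1.755 = 2.058%.

2.058%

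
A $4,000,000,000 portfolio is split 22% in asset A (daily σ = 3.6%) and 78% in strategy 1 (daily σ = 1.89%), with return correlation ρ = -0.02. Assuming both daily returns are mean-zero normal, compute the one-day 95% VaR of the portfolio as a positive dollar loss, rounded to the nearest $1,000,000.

σ_p² = 0.22²·3.6² + 0.78²·1.89² + 2·-0.02·0.22·0.78·3.6·1.89 = 2.7538 (%²).
σ_p = √2.7538 = 1.659%.
At 95%, z = 1.645.
VaR = 1.645 × 1.659% = 2.729%; on $4,000,000,000 that is $109,160,000.

$109,000,000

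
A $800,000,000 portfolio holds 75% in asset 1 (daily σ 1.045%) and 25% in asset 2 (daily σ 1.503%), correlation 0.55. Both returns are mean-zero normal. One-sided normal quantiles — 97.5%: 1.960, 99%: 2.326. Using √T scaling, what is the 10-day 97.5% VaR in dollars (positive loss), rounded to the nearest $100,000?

σ_p = √(0.75²·1.045² + 0.25²·1.503² + 2·0.55·0.75·0.25·1.045·1.503) = 1.039%.
σ_{10d} = 1.039% × √10 = 3.286%.
VaR = 1.960 × 3.286% = 6.441%; on $800,000,000 that is $51,528,000.

$51,500,000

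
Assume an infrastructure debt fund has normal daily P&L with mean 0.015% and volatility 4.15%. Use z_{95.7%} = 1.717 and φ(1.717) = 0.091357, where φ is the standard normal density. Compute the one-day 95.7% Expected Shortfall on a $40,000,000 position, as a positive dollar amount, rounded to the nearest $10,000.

$3,520,000

Tail multiplier: φ(z)/(1−α) = 0.091357 / 0.043 = 2.125.
ES = −(0.015%) + 4.15% × 2.125 = 8.804%.
On $40,000,000: 0.08804 × $40,000,000 = $3,521,600.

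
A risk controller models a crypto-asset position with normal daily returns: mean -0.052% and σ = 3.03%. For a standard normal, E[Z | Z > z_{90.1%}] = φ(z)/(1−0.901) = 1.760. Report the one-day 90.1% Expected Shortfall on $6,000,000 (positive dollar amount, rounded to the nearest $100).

ES = −(-0.052%) + 3.03% × 1.760 = 5.385%.
On $6,000,000: 0.05385 × $6,000,000 = $323,100.

$323,100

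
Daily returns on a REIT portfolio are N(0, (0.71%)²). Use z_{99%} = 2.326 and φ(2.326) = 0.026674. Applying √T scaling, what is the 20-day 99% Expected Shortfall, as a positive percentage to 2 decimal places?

8.47%

σ_{20d} = 0.71% × √20 = 3.175%.
ES multiplier = φ(z)/(1−α) = 0.026674/0.01 = 2.667.
ES = 3.175% × 2.667 = 8.468%.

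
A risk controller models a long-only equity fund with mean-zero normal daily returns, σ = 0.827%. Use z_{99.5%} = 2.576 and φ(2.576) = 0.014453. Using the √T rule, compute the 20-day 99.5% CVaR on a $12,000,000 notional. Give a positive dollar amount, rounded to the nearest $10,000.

$1,280,000

σ_{20d} = 0.827% × √20 = 3.698%.
ES multiplier = φ(z)/(1−α) = 0.014453/0.005 = 2.891.
ES = 3.698% × 2.891 = 10.691%; on $12,000,000: $1,282,920.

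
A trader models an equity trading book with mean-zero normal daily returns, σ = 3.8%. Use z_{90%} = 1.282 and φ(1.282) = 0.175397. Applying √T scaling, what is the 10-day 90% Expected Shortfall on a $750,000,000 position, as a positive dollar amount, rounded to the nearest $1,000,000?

$158,000,000

σ_{10d} = 3.8% × √10 = 12.017%.
ES multiplier = φ(z)/(1−α) = 0.175397/0.1 = 1.754.
ES = 12.017% × 1.754 = 21.078%; on $750,000,000: $158,085,000.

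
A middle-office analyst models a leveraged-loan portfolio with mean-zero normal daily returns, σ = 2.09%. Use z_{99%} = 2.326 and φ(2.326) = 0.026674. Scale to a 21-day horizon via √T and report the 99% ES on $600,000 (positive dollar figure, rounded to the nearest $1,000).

$153,000

σ_{21d} = 2.09% × √21 = 9.578%.
ES multiplier = φ(z)/(1−α) = 0.026674/0.01 = 2.667.
ES = 9.578% × 2.667 = 25.545%; on $600,000: $153,270.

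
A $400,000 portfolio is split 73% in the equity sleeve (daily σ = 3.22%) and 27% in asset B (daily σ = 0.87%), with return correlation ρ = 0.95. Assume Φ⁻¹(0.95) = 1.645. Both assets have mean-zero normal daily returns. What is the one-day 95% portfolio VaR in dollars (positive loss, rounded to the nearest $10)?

$16,940

σ_p² = 0.73²·3.22² + 0.27²·0.87² + 2·0.95·0.73·0.27·3.22·0.87 = 6.6296 (%²).
σ_p = √6.6296 = 2.575%.
VaR = 1.645 × 2.575% = 4.236%; on $400,000 that is $16,944.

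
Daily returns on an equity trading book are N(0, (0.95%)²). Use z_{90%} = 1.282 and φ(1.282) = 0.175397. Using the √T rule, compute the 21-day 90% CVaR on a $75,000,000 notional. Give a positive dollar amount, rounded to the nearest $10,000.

σ_{21d} = 0.95% × √21 = 4.353%.
ES multiplier = φ(z)/(1−α) = 0.175397/0.1 = 1.754.
ES = 4.353% × 1.754 = 7.635%; on $75,000,000: $5,726,250.

$5,730,000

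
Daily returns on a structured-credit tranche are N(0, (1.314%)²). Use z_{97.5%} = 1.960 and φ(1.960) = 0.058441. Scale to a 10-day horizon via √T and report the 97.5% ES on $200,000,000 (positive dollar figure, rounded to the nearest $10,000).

$19,430,000

σ_{10d} = 1.314% × √10 = 4.155%.
ES multiplier = φ(z)/(1−α) = 0.058441/0.025 = 2.338.
ES = 4.155% × 2.338 = 9.714%; on $200,000,000: $19,428,000.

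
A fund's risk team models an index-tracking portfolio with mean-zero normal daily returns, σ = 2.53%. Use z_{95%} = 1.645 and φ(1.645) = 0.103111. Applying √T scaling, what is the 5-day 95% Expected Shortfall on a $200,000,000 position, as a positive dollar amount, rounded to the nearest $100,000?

σ_{5d} = 2.53% × √5 = 5.657%.
ES multiplier = φ(z)/(1−α) = 0.103111/0.05 = 2.062.
ES = 5.657% × 2.062 = 11.665%; on $200,000,000: $23,330,000.

$23,300,000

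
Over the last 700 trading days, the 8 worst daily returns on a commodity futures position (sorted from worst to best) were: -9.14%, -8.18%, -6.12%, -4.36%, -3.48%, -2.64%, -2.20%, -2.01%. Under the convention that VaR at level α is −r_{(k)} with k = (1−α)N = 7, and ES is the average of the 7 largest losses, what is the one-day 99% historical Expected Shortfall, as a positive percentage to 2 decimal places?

5.16%

The 7 worst returns sum to -36.12%.
ES = −(-36.12%) / 7 = 5.16%.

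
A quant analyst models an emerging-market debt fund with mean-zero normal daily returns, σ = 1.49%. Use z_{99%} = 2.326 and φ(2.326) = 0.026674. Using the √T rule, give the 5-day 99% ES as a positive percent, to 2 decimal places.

8.89%

σ_{5d} = 1.49% × √5 = 3.332%.
ES multiplier = φ(z)/(1−α) = 0.026674/0.01 = 2.667.
ES = 3.332% × 2.667 = 8.886%.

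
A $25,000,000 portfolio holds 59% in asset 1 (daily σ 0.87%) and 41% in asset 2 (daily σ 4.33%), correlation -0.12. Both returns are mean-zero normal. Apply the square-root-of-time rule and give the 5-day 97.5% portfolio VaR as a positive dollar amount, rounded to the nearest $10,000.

σ_p = √(0.59²·0.87² + 0.41²·4.33² + 2·-0.12·0.59·0.41·0.87·4.33) = 1.788%.
σ_{5d} = 1.788% × √5 = 3.998%.
z(97.5%) = 1.960.
VaR = 1.960 × 3.998% = 7.836%; on $25,000,000 that is $1,959,000.

$1,960,000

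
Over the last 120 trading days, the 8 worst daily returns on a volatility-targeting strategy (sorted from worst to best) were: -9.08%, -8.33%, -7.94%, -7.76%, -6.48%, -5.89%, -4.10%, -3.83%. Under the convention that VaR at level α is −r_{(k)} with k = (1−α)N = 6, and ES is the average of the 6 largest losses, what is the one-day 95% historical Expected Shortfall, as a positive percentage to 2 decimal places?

The 6 worst returns sum to -45.48%.
ES = −(-45.48%) / 6 = 7.58%.

7.58%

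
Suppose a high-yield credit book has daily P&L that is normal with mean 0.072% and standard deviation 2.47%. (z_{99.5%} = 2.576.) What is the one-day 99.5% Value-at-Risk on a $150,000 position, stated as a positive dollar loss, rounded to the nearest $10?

VaR = −μ + z·σ = −(0.072%) + 2.576 × 2.47% = 6.291%.
On $150,000: 0.06291 × $150,000 = $9,437.

$9,440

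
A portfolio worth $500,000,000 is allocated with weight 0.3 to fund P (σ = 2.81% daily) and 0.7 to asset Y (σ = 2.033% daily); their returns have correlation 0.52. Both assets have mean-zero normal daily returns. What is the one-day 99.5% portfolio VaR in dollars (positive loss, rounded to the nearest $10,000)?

$25,710,000

σ_p² = 0.3²·2.81² + 0.7²·2.033² + 2·0.52·0.3·0.7·2.81·2.033 = 3.9835 (%²).
σ_p = √3.9835 = 1.996%.
At 99.5%, z = 2.576.
VaR = 2.576 × 1.996% = 5.142%; on $500,000,000 that is $25,710,000.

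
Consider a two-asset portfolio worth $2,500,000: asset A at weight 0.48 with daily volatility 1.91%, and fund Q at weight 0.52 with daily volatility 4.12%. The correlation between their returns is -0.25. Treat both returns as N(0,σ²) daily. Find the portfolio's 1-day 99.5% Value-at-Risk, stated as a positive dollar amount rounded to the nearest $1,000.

$136,000

σ_p² = 0.48²·1.91² + 0.52²·4.12² + 2·-0.25·0.48·0.52·1.91·4.12 = 4.4483 (%²).
σ_p = √4.4483 = 2.109%.
At 99.5%, z = 2.576.
VaR = 2.576 × 2.109% = 5.433%; on $2,500,000 that is $135,825.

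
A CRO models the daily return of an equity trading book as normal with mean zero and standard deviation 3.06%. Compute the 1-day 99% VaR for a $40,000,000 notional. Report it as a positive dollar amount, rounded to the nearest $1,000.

At 99% one-sided, z = 2.326.
VaR = z·σ = 2.326 × 3.06% = 7.118%.
On $40,000,000: 0.07118 × $40,000,000 = $2,847,200.

$2,847,000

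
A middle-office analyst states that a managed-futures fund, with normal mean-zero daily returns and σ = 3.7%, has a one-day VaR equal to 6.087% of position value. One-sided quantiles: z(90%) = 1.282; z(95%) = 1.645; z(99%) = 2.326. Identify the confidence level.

95%

Implied z = VaR/σ = 6.087 / 3.7 = 1.645.
This matches z(95%) = 1.645.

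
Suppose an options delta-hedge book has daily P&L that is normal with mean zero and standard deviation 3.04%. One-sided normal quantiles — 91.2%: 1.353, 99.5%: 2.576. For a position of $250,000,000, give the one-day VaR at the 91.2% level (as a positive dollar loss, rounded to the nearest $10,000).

$10,280,000

VaR = z·σ = 1.353 × 3.04% = 4.113%.
On $250,000,000: 0.04113 × $250,000,000 = $10,282,500.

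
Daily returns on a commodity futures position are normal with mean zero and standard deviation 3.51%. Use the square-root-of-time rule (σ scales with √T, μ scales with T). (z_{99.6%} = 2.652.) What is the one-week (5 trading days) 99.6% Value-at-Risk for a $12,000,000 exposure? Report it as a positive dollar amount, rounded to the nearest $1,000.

$2,498,000

σ_{5d} = 3.51% × √5 = 7.849%.
VaR = 2.652 × 7.849% = 20.816%.
On $12,000,000: 0.20816 × $12,000,000 = $2,497,920.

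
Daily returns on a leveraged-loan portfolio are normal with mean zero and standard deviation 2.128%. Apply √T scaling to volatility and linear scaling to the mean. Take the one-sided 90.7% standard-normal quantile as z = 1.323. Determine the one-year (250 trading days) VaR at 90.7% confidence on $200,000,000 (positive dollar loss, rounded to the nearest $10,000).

$89,030,000

σ_{250d} = 2.128% × √250 = 33.647%.
VaR = 1.323 × 33.647% = 44.515%.
On $200,000,000: 0.44515 × $200,000,000 = $89,030,000.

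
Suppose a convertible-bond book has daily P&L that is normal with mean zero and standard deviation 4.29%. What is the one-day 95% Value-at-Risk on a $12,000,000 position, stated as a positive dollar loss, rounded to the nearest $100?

At 95% one-sided, z = 1.645.
VaR = z·σ = 1.645 × 4.29% = 7.057%.
On $12,000,000: 0.07057 × $12,000,000 = $846,840.

$846,800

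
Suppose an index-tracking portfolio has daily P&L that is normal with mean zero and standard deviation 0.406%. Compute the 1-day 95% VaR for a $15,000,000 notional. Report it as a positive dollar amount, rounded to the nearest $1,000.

$100,000

At 95% one-sided, z = 1.645.
VaR = z·σ = 1.645 × 0.406% = 0.668%.
On $15,000,000: 0.00668 × $15,000,000 = $100,200.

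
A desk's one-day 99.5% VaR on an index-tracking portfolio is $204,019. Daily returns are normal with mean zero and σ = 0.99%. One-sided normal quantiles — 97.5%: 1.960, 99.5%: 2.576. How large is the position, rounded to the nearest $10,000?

VaR as a fraction of value: z·σ = 2.576 × 0.99% = 2.55024%.
Position = $204,019 / 0.0255024 = $7,999,992.

$8,000,000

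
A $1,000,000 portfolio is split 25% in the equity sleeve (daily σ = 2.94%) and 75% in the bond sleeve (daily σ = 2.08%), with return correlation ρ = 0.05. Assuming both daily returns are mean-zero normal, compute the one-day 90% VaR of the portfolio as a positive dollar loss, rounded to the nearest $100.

σ_p² = 0.25²·2.94² + 0.75²·2.08² + 2·0.05·0.25·0.75·2.94·2.08 = 3.0885 (%²).
σ_p = √3.0885 = 1.757%.
At 90%, z = 1.282.
VaR = 1.282 × 1.757% = 2.252%; on $1,000,000 that is $22,520.

$22,500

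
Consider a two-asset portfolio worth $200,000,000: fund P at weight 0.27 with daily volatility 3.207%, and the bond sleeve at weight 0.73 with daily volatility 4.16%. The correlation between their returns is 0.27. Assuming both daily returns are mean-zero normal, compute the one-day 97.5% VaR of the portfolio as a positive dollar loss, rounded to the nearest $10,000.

$13,230,000

σ_p² = 0.27²·3.207² + 0.73²·4.16² + 2·0.27·0.27·0.73·3.207·4.16 = 11.3919 (%²).
σ_p = √11.3919 = 3.375%.
At 97.5%, z = 1.960.
VaR = 1.960 × 3.375% = 6.615%; on $200,000,000 that is $13,230,000.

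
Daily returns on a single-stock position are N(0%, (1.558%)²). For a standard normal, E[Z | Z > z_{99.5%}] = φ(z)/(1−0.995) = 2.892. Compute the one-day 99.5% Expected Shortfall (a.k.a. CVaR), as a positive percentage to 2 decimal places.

4.51%

ES = 1.558% × 2.892 = 4.506%.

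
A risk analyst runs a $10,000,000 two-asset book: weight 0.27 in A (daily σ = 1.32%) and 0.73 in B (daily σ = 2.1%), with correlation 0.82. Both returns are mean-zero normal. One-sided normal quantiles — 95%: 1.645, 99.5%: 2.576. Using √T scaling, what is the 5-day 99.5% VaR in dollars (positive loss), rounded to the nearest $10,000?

$1,060,000

σ_p = √(0.27²·1.32² + 0.73²·2.1² + 2·0.82·0.27·0.73·1.32·2.1) = 1.837%.
σ_{5d} = 1.837% × √5 = 4.108%.
VaR = 2.576 × 4.108% = 10.582%; on $10,000,000 that is $1,058,200.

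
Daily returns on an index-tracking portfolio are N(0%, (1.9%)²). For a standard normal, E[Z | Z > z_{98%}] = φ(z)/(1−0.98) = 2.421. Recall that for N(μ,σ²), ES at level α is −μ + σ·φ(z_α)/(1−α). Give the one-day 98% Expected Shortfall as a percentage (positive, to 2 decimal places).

ES = 1.9% × 2.421 = 4.600%.

4.60%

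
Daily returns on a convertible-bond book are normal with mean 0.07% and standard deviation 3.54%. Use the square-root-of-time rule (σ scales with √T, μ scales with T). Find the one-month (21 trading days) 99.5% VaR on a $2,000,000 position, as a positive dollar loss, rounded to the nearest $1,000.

At 99.5%, z = 2.576.
σ_{21d} = 3.54% × √21 = 16.222%; μ_{21d} = 21 × 0.07% = 1.470%.
VaR = −(1.470%) + 2.576 × 16.222% = 40.318%.
On $2,000,000: 0.40318 × $2,000,000 = $806,360.

$806,000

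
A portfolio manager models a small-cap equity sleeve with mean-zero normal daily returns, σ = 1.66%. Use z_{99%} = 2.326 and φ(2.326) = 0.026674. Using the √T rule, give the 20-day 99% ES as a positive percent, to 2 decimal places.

19.80%

σ_{20d} = 1.66% × √20 = 7.424%.
ES multiplier = φ(z)/(1−α) = 0.026674/0.01 = 2.667.
ES = 7.424% × 2.667 = 19.800%.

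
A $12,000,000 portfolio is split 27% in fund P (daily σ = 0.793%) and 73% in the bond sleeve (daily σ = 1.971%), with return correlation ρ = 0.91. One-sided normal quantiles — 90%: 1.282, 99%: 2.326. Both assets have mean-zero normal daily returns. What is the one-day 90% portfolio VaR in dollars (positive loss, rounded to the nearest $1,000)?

$252,000

σ_p² = 0.27²·0.793² + 0.73²·1.971² + 2·0.91·0.27·0.73·0.793·1.971 = 2.6768 (%²).
σ_p = √2.6768 = 1.636%.
VaR = 1.282 × 1.636% = 2.097%; on $12,000,000 that is $251,640.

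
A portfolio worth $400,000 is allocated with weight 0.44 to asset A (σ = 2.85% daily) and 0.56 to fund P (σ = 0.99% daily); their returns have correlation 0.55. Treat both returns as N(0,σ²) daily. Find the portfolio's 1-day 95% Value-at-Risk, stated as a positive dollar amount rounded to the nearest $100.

σ_p² = 0.44²·2.85² + 0.56²·0.99² + 2·0.55·0.44·0.56·2.85·0.99 = 2.6446 (%²).
σ_p = √2.6446 = 1.626%.
At 95%, z = 1.645.
VaR = 1.645 × 1.626% = 2.675%; on $400,000 that is $10,700.

$10,700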